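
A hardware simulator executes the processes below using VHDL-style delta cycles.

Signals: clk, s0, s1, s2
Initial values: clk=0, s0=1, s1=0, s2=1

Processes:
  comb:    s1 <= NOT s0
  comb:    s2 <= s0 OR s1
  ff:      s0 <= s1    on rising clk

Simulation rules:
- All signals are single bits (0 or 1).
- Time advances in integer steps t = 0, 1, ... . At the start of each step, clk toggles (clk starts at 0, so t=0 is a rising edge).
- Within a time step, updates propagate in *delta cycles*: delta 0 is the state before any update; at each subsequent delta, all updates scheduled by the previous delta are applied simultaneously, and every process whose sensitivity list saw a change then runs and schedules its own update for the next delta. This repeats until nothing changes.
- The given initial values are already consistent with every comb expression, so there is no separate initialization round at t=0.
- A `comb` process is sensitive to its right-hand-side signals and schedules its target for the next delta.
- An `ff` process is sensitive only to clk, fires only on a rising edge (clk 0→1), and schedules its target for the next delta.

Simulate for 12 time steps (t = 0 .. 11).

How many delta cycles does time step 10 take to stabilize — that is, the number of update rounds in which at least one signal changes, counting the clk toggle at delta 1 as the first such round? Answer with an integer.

t=0 Δ0: s2=1 s0=1 clk=0 s1=0
  Δ1: clk:0→1
  Δ2: s0:1→0
  Δ3: s2:1→0, s1:0→1
  Δ4: s2:0→1
  (4Δ to stable)
t=1 Δ0: s2=1 s0=0 clk=1 s1=1
  Δ1: clk:1→0
  (1Δ to stable)
t=2 Δ0: s2=1 s0=0 clk=0 s1=1
  Δ1: clk:0→1
  Δ2: s0:0→1
  Δ3: s1:1→0
  (3Δ to stable)
t=3 Δ0: s2=1 s0=1 clk=1 s1=0
  Δ1: clk:1→0
  (1Δ to stable)
t=4 Δ0: s2=1 s0=1 clk=0 s1=0
  Δ1: clk:0→1
  Δ2: s0:1→0
  Δ3: s2:1→0, s1:0→1
  Δ4: s2:0→1
  (4Δ to stable)
t=5 Δ0: s2=1 s0=0 clk=1 s1=1
  Δ1: clk:1→0
  (1Δ to stable)
t=6 Δ0: s2=1 s0=0 clk=0 s1=1
  Δ1: clk:0→1
  Δ2: s0:0→1
  Δ3: s1:1→0
  (3Δ to stable)
t=7 Δ0: s2=1 s0=1 clk=1 s1=0
  Δ1: clk:1→0
  (1Δ to stable)
t=8 Δ0: s2=1 s0=1 clk=0 s1=0
  Δ1: clk:0→1
  Δ2: s0:1→0
  Δ3: s2:1→0, s1:0→1
  Δ4: s2:0→1
  (4Δ to stable)
t=9 Δ0: s2=1 s0=0 clk=1 s1=1
  Δ1: clk:1→0
  (1Δ to stable)
t=10 Δ0: s2=1 s0=0 clk=0 s1=1
  Δ1: clk:0→1
  Δ2: s0:0→1
  Δ3: s1:1→0
  (3Δ to stable)
t=11 Δ0: s2=1 s0=1 clk=1 s1=0
  Δ1: clk:1→0
  (1Δ to stable)

3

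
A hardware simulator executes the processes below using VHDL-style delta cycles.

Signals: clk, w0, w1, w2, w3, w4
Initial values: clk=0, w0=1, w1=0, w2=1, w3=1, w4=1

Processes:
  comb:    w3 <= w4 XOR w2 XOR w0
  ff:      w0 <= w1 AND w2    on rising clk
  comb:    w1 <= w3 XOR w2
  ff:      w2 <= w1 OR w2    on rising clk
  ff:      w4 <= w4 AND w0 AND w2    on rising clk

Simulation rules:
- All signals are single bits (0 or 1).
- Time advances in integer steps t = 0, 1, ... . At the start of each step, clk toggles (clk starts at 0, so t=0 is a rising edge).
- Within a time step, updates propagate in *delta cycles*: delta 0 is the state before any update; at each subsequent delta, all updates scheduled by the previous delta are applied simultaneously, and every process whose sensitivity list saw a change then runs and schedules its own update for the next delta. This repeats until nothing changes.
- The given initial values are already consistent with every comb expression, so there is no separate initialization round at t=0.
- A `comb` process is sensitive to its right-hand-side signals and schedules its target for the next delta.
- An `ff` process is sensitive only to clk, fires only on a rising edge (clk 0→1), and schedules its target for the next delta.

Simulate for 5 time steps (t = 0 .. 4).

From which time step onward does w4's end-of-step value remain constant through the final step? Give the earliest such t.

2

[bits: w1,w3,w0,clk,w4,w2]
t=0: Δ0=011011 Δ1=011111 Δ2=010111 Δ3=000111 Δ4=100111 | 4Δ
t=1: Δ0=100111 Δ1=100011 | 1Δ
t=2: Δ0=100011 Δ1=100111 Δ2=101101 | 2Δ
t=3: Δ0=101101 Δ1=101001 | 1Δ
t=4: Δ0=101001 Δ1=101101 | 1Δ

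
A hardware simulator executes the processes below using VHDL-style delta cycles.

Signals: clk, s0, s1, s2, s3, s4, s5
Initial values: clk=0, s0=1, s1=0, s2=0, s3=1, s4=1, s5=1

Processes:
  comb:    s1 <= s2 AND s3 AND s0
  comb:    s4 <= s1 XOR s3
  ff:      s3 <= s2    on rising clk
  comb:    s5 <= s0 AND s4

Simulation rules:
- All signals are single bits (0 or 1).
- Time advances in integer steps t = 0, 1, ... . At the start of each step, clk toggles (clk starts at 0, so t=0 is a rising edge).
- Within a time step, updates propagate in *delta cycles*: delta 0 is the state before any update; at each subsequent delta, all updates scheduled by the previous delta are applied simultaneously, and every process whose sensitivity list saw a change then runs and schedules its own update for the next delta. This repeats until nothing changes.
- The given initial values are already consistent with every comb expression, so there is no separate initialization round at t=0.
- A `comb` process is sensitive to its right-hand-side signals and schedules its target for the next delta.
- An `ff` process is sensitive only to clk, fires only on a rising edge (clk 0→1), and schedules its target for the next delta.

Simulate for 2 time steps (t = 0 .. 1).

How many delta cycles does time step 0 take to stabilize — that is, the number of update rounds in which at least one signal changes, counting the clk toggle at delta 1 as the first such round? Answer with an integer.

t=0 Δ0: s4=1 s3=1 s2=0 s1=0 s5=1 clk=0 s0=1
  Δ1: clk:0→1
  Δ2: s3:1→0
  Δ3: s4:1→0
  Δ4: s5:1→0
  (4Δ to stable)
t=1 Δ0: s4=0 s3=0 s2=0 s1=0 s5=0 clk=1 s0=1
  Δ1: clk:1→0
  (1Δ to stable)

4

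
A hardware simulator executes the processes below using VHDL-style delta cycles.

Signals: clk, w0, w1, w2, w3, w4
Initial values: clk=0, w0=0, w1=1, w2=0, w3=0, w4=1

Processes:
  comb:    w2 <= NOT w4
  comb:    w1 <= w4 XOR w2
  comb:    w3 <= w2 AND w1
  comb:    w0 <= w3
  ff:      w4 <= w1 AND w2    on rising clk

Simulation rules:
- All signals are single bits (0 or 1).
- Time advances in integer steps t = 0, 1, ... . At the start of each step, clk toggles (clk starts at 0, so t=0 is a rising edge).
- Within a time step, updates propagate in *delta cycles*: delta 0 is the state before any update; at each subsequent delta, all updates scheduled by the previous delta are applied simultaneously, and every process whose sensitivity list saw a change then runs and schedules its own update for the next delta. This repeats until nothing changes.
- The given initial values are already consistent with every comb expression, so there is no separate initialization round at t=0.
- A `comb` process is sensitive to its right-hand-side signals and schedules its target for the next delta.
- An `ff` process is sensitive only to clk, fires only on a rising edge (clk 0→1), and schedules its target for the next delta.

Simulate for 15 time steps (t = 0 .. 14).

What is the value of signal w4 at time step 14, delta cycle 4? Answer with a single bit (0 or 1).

t=0 Δ0: w0=0 w2=0 w1=1 w3=0 clk=0 w4=1
  Δ1: clk:0→1
  Δ2: w4:1→0
  Δ3: w2:0→1, w1:1→0
  Δ4: w1:0→1
  Δ5: w3:0→1
  Δ6: w0:0→1
  (6Δ to stable)
t=1 Δ0: w0=1 w2=1 w1=1 w3=1 clk=1 w4=0
  Δ1: clk:1→0
  (1Δ to stable)
t=2 Δ0: w0=1 w2=1 w1=1 w3=1 clk=0 w4=0
  Δ1: clk:0→1
  Δ2: w4:0→1
  Δ3: w2:1→0, w1:1→0
  Δ4: w1:0→1, w3:1→0
  Δ5: w0:1→0
  (5Δ to stable)
t=3 Δ0: w0=0 w2=0 w1=1 w3=0 clk=1 w4=1
  Δ1: clk:1→0
  (1Δ to stable)
t=4 Δ0: w0=0 w2=0 w1=1 w3=0 clk=0 w4=1
  Δ1: clk:0→1
  Δ2: w4:1→0
  Δ3: w2:0→1, w1:1→0
  Δ4: w1:0→1
  Δ5: w3:0→1
  Δ6: w0:0→1
  (6Δ to stable)
t=5 Δ0: w0=1 w2=1 w1=1 w3=1 clk=1 w4=0
  Δ1: clk:1→0
  (1Δ to stable)
t=6 Δ0: w0=1 w2=1 w1=1 w3=1 clk=0 w4=0
  Δ1: clk:0→1
  Δ2: w4:0→1
  Δ3: w2:1→0, w1:1→0
  Δ4: w1:0→1, w3:1→0
  Δ5: w0:1→0
  (5Δ to stable)
t=7 Δ0: w0=0 w2=0 w1=1 w3=0 clk=1 w4=1
  Δ1: clk:1→0
  (1Δ to stable)
t=8 Δ0: w0=0 w2=0 w1=1 w3=0 clk=0 w4=1
  Δ1: clk:0→1
  Δ2: w4:1→0
  Δ3: w2:0→1, w1:1→0
  Δ4: w1:0→1
  Δ5: w3:0→1
  Δ6: w0:0→1
  (6Δ to stable)
t=9 Δ0: w0=1 w2=1 w1=1 w3=1 clk=1 w4=0
  Δ1: clk:1→0
  (1Δ to stable)
t=10 Δ0: w0=1 w2=1 w1=1 w3=1 clk=0 w4=0
  Δ1: clk:0→1
  Δ2: w4:0→1
  Δ3: w2:1→0, w1:1→0
  Δ4: w1:0→1, w3:1→0
  Δ5: w0:1→0
  (5Δ to stable)
t=11 Δ0: w0=0 w2=0 w1=1 w3=0 clk=1 w4=1
  Δ1: clk:1→0
  (1Δ to stable)
t=12 Δ0: w0=0 w2=0 w1=1 w3=0 clk=0 w4=1
  Δ1: clk:0→1
  Δ2: w4:1→0
  Δ3: w2:0→1, w1:1→0
  Δ4: w1:0→1
  Δ5: w3:0→1
  Δ6: w0:0→1
  (6Δ to stable)
t=13 Δ0: w0=1 w2=1 w1=1 w3=1 clk=1 w4=0
  Δ1: clk:1→0
  (1Δ to stable)
t=14 Δ0: w0=1 w2=1 w1=1 w3=1 clk=0 w4=0
  Δ1: clk:0→1
  Δ2: w4:0→1
  Δ3: w2:1→0, w1:1→0
  Δ4: w1:0→1, w3:1→0
  Δ5: w0:1→0
  (5Δ to stable)

1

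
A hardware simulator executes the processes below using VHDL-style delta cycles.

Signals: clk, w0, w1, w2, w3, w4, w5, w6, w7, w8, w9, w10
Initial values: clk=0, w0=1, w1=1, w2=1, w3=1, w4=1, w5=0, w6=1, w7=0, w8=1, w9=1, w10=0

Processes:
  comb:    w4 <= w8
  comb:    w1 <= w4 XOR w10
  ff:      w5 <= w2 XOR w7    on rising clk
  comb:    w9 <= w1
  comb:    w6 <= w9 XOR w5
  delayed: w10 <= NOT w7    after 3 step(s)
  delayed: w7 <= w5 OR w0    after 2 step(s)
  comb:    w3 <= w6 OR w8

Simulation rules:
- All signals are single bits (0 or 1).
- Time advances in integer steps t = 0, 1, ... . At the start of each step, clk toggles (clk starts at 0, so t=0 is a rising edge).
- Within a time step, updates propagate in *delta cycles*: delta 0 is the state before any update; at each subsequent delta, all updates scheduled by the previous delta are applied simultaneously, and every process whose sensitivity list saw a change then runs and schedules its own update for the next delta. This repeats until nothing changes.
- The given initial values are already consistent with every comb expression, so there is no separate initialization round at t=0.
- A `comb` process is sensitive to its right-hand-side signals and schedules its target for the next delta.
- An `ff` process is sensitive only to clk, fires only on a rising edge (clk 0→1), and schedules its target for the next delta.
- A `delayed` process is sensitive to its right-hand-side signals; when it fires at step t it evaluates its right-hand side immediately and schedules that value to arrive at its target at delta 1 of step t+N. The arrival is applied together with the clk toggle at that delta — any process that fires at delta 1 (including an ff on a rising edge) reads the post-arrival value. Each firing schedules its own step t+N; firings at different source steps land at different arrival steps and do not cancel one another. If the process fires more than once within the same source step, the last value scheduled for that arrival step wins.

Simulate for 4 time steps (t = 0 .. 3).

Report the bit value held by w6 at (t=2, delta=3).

[bits: w0,w1,w7,w8,w3,w5,w9,clk,w6,w10,w2,w4]
t=0: Δ0=110110101011 Δ1=110110111011 Δ2=110111111011 Δ3=110111110011 | 3Δ
t=1: Δ0=110111110011 Δ1=110111100011 | 1Δ
t=2: Δ0=110111100011 Δ1=111111110011 Δ2=111110110011 Δ3=111110111011 | 3Δ
t=3: Δ0=111110111011 Δ1=111110101011 | 1Δ

1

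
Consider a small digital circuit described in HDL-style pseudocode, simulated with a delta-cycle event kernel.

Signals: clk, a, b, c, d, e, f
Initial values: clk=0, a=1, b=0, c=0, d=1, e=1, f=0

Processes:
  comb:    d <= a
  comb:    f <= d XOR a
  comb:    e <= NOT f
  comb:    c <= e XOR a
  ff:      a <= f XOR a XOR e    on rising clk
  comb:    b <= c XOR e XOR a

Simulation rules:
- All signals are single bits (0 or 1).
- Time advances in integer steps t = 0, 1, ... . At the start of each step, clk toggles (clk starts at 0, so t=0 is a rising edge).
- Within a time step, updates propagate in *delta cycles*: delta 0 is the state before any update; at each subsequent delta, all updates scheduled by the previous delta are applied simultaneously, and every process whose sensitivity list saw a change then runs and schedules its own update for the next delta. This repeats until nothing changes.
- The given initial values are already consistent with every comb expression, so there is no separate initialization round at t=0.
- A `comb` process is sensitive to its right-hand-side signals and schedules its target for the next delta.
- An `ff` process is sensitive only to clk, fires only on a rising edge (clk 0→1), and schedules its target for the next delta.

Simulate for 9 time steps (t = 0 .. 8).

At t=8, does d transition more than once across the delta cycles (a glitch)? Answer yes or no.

no

[bits: e,c,d,a,b,clk,f]
t=0: Δ0=1011000 Δ1=1011010 Δ2=1010010 Δ3=1100111 Δ4=0100010 Δ5=1000110 Δ6=1100110 Δ7=1100010 | 7Δ
t=1: Δ0=1100010 Δ1=1100000 | 1Δ
t=2: Δ0=1100000 Δ1=1100010 Δ2=1101010 Δ3=1011111 Δ4=0011010 Δ5=1111110 Δ6=1011110 Δ7=1011010 | 7Δ
t=3: Δ0=1011010 Δ1=1011000 | 1Δ
t=4: Δ0=1011000 Δ1=1011010 Δ2=1010010 Δ3=1100111 Δ4=0100010 Δ5=1000110 Δ6=1100110 Δ7=1100010 | 7Δ
t=5: Δ0=1100010 Δ1=1100000 | 1Δ
t=6: Δ0=1100000 Δ1=1100010 Δ2=1101010 Δ3=1011111 Δ4=0011010 Δ5=1111110 Δ6=1011110 Δ7=1011010 | 7Δ
t=7: Δ0=1011010 Δ1=1011000 | 1Δ
t=8: Δ0=1011000 Δ1=1011010 Δ2=1010010 Δ3=1100111 Δ4=0100010 Δ5=1000110 Δ6=1100110 Δ7=1100010 | 7Δ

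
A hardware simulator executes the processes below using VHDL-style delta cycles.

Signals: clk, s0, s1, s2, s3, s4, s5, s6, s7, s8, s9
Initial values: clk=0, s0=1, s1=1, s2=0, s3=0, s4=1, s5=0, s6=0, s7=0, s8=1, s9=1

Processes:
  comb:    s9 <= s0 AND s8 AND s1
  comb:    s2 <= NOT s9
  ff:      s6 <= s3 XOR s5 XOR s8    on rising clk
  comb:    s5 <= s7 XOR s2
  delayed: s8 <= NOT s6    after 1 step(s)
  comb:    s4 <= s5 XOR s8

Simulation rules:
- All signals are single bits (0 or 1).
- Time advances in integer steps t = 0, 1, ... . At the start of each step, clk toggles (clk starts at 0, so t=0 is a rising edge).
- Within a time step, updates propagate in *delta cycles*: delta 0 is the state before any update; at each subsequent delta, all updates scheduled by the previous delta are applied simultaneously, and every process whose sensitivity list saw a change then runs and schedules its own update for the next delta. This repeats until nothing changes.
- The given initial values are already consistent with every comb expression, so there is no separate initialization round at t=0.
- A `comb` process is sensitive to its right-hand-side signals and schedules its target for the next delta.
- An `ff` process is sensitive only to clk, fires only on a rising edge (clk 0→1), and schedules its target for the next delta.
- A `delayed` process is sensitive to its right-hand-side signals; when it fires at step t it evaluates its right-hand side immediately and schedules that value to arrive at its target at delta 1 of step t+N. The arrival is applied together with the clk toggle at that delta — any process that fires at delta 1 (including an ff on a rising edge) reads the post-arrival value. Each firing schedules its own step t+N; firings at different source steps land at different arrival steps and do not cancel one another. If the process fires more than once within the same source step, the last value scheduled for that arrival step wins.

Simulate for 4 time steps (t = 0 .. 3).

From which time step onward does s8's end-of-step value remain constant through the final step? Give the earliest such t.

t0.Δ0 s6=0 s9=1 s7=0 s5=0 s0=1 s1=1 s4=1 s3=0 s2=0 s8=1 clk=0
t0.Δ1 s6=0 s9=1 s7=0 s5=0 s0=1 s1=1 s4=1 s3=0 s2=0 s8=1 clk=1
t0.Δ2 s6=1 s9=1 s7=0 s5=0 s0=1 s1=1 s4=1 s3=0 s2=0 s8=1 clk=1
t1.Δ0 s6=1 s9=1 s7=0 s5=0 s0=1 s1=1 s4=1 s3=0 s2=0 s8=1 clk=1
t1.Δ1 s6=1 s9=1 s7=0 s5=0 s0=1 s1=1 s4=1 s3=0 s2=0 s8=0 clk=0
t1.Δ2 s6=1 s9=0 s7=0 s5=0 s0=1 s1=1 s4=0 s3=0 s2=0 s8=0 clk=0
t1.Δ3 s6=1 s9=0 s7=0 s5=0 s0=1 s1=1 s4=0 s3=0 s2=1 s8=0 clk=0
t1.Δ4 s6=1 s9=0 s7=0 s5=1 s0=1 s1=1 s4=0 s3=0 s2=1 s8=0 clk=0
t1.Δ5 s6=1 s9=0 s7=0 s5=1 s0=1 s1=1 s4=1 s3=0 s2=1 s8=0 clk=0
t2.Δ0 s6=1 s9=0 s7=0 s5=1 s0=1 s1=1 s4=1 s3=0 s2=1 s8=0 clk=0
t2.Δ1 s6=1 s9=0 s7=0 s5=1 s0=1 s1=1 s4=1 s3=0 s2=1 s8=0 clk=1
t3.Δ0 s6=1 s9=0 s7=0 s5=1 s0=1 s1=1 s4=1 s3=0 s2=1 s8=0 clk=1
t3.Δ1 s6=1 s9=0 s7=0 s5=1 s0=1 s1=1 s4=1 s3=0 s2=1 s8=0 clk=0

1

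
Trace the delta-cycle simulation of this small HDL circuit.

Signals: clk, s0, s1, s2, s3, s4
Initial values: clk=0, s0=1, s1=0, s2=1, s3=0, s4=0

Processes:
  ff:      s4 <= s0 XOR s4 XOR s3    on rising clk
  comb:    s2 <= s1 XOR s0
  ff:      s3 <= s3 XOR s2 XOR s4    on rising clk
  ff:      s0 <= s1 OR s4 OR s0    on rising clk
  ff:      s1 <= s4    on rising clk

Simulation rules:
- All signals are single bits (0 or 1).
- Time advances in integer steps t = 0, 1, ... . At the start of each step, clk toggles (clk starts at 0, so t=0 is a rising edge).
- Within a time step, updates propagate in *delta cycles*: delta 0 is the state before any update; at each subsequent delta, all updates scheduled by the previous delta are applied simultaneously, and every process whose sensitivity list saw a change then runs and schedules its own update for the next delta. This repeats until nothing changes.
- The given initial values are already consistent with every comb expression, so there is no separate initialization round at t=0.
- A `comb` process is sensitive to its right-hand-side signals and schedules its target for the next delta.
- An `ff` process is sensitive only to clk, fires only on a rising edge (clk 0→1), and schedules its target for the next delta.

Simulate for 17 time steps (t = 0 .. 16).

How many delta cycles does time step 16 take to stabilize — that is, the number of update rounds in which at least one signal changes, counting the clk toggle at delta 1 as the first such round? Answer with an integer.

t0.Δ0 s4=0 s1=0 s0=1 s3=0 clk=0 s2=1
t0.Δ1 s4=0 s1=0 s0=1 s3=0 clk=1 s2=1
t0.Δ2 s4=1 s1=0 s0=1 s3=1 clk=1 s2=1
t1.Δ0 s4=1 s1=0 s0=1 s3=1 clk=1 s2=1
t1.Δ1 s4=1 s1=0 s0=1 s3=1 clk=0 s2=1
t2.Δ0 s4=1 s1=0 s0=1 s3=1 clk=0 s2=1
t2.Δ1 s4=1 s1=0 s0=1 s3=1 clk=1 s2=1
t2.Δ2 s4=1 s1=1 s0=1 s3=1 clk=1 s2=1
t2.Δ3 s4=1 s1=1 s0=1 s3=1 clk=1 s2=0
t3.Δ0 s4=1 s1=1 s0=1 s3=1 clk=1 s2=0
t3.Δ1 s4=1 s1=1 s0=1 s3=1 clk=0 s2=0
t4.Δ0 s4=1 s1=1 s0=1 s3=1 clk=0 s2=0
t4.Δ1 s4=1 s1=1 s0=1 s3=1 clk=1 s2=0
t4.Δ2 s4=1 s1=1 s0=1 s3=0 clk=1 s2=0
t5.Δ0 s4=1 s1=1 s0=1 s3=0 clk=1 s2=0
t5.Δ1 s4=1 s1=1 s0=1 s3=0 clk=0 s2=0
t6.Δ0 s4=1 s1=1 s0=1 s3=0 clk=0 s2=0
t6.Δ1 s4=1 s1=1 s0=1 s3=0 clk=1 s2=0
t6.Δ2 s4=0 s1=1 s0=1 s3=1 clk=1 s2=0
t7.Δ0 s4=0 s1=1 s0=1 s3=1 clk=1 s2=0
t7.Δ1 s4=0 s1=1 s0=1 s3=1 clk=0 s2=0
t8.Δ0 s4=0 s1=1 s0=1 s3=1 clk=0 s2=0
t8.Δ1 s4=0 s1=1 s0=1 s3=1 clk=1 s2=0
t8.Δ2 s4=0 s1=0 s0=1 s3=1 clk=1 s2=0
t8.Δ3 s4=0 s1=0 s0=1 s3=1 clk=1 s2=1
t9.Δ0 s4=0 s1=0 s0=1 s3=1 clk=1 s2=1
t9.Δ1 s4=0 s1=0 s0=1 s3=1 clk=0 s2=1
t10.Δ0 s4=0 s1=0 s0=1 s3=1 clk=0 s2=1
t10.Δ1 s4=0 s1=0 s0=1 s3=1 clk=1 s2=1
t10.Δ2 s4=0 s1=0 s0=1 s3=0 clk=1 s2=1
t11.Δ0 s4=0 s1=0 s0=1 s3=0 clk=1 s2=1
t11.Δ1 s4=0 s1=0 s0=1 s3=0 clk=0 s2=1
t12.Δ0 s4=0 s1=0 s0=1 s3=0 clk=0 s2=1
t12.Δ1 s4=0 s1=0 s0=1 s3=0 clk=1 s2=1
t12.Δ2 s4=1 s1=0 s0=1 s3=1 clk=1 s2=1
t13.Δ0 s4=1 s1=0 s0=1 s3=1 clk=1 s2=1
t13.Δ1 s4=1 s1=0 s0=1 s3=1 clk=0 s2=1
t14.Δ0 s4=1 s1=0 s0=1 s3=1 clk=0 s2=1
t14.Δ1 s4=1 s1=0 s0=1 s3=1 clk=1 s2=1
t14.Δ2 s4=1 s1=1 s0=1 s3=1 clk=1 s2=1
t14.Δ3 s4=1 s1=1 s0=1 s3=1 clk=1 s2=0
t15.Δ0 s4=1 s1=1 s0=1 s3=1 clk=1 s2=0
t15.Δ1 s4=1 s1=1 s0=1 s3=1 clk=0 s2=0
t16.Δ0 s4=1 s1=1 s0=1 s3=1 clk=0 s2=0
t16.Δ1 s4=1 s1=1 s0=1 s3=1 clk=1 s2=0
t16.Δ2 s4=1 s1=1 s0=1 s3=0 clk=1 s2=0

2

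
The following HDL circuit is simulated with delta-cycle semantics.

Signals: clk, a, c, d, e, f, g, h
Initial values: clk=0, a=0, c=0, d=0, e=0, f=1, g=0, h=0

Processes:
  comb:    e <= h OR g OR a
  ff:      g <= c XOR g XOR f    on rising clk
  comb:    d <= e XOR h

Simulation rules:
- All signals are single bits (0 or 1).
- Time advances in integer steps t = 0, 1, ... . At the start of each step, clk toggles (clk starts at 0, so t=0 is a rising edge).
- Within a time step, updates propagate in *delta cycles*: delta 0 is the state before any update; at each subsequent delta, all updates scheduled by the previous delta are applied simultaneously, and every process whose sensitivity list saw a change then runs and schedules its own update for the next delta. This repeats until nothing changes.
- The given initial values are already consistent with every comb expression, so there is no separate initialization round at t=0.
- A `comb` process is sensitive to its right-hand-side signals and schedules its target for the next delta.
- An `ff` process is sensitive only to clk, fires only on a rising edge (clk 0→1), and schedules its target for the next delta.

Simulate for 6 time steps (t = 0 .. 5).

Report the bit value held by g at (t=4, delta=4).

[bits: d,clk,g,h,e,f,a,c]
t=0: Δ0=00000100 Δ1=01000100 Δ2=01100100 Δ3=01101100 Δ4=11101100 | 4Δ
t=1: Δ0=11101100 Δ1=10101100 | 1Δ
t=2: Δ0=10101100 Δ1=11101100 Δ2=11001100 Δ3=11000100 Δ4=01000100 | 4Δ
t=3: Δ0=01000100 Δ1=00000100 | 1Δ
t=4: Δ0=00000100 Δ1=01000100 Δ2=01100100 Δ3=01101100 Δ4=11101100 | 4Δ
t=5: Δ0=11101100 Δ1=10101100 | 1Δ

1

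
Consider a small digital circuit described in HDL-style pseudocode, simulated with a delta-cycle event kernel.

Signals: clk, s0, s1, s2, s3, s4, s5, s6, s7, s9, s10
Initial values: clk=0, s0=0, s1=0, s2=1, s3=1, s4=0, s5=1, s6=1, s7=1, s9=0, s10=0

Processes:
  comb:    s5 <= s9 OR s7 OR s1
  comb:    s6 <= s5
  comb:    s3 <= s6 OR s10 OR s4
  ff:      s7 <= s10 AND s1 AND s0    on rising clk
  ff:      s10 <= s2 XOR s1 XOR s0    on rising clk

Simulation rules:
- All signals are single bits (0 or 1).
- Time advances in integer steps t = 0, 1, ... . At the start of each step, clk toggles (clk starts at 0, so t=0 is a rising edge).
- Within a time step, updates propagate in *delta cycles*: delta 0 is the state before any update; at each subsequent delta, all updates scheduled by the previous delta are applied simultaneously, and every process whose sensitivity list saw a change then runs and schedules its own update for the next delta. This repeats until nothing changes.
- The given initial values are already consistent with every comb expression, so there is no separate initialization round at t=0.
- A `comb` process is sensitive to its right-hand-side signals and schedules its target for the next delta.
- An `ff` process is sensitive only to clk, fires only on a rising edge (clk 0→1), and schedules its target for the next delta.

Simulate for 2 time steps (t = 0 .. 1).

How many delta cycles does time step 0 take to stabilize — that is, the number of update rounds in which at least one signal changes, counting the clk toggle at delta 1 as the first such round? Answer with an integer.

[bits: s6,s10,s3,s5,s9,s7,s2,clk,s4,s0,s1]
t=0: Δ0=10110110000 Δ1=10110111000 Δ2=11110011000 Δ3=11100011000 Δ4=01100011000 | 4Δ
t=1: Δ0=01100011000 Δ1=01100010000 | 1Δ

4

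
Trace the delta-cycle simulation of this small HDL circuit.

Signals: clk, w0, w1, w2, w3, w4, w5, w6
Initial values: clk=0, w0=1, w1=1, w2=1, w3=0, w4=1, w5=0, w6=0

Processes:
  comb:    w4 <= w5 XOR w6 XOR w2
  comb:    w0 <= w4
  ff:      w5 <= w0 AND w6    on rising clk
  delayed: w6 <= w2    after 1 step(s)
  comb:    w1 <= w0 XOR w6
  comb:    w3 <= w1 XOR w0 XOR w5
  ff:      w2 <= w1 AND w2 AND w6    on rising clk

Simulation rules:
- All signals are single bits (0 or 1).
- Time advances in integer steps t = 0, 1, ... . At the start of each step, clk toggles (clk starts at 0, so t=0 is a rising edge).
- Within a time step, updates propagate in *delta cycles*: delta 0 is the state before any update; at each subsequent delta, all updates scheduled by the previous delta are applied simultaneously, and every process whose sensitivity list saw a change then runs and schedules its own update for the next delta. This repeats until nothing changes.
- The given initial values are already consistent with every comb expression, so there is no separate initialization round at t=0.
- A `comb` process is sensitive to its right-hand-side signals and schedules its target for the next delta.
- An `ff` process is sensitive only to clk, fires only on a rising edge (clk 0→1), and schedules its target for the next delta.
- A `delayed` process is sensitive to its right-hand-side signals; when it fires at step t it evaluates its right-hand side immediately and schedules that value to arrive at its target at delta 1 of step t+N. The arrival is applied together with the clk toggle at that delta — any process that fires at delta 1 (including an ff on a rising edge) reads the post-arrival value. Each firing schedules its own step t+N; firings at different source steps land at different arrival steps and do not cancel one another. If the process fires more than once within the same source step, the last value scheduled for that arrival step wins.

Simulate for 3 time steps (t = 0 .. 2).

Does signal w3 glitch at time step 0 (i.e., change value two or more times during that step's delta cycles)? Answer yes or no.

t=0 Δ0: clk=0 w3=0 w0=1 w4=1 w5=0 w6=0 w1=1 w2=1
  Δ1: clk:0→1
  Δ2: w2:1→0
  Δ3: w4:1→0
  Δ4: w0:1→0
  Δ5: w3:0→1, w1:1→0
  Δ6: w3:1→0
  (6Δ to stable)
t=1 Δ0: clk=1 w3=0 w0=0 w4=0 w5=0 w6=0 w1=0 w2=0
  Δ1: clk:1→0
  (1Δ to stable)
t=2 Δ0: clk=0 w3=0 w0=0 w4=0 w5=0 w6=0 w1=0 w2=0
  Δ1: clk:0→1
  (1Δ to stable)

yes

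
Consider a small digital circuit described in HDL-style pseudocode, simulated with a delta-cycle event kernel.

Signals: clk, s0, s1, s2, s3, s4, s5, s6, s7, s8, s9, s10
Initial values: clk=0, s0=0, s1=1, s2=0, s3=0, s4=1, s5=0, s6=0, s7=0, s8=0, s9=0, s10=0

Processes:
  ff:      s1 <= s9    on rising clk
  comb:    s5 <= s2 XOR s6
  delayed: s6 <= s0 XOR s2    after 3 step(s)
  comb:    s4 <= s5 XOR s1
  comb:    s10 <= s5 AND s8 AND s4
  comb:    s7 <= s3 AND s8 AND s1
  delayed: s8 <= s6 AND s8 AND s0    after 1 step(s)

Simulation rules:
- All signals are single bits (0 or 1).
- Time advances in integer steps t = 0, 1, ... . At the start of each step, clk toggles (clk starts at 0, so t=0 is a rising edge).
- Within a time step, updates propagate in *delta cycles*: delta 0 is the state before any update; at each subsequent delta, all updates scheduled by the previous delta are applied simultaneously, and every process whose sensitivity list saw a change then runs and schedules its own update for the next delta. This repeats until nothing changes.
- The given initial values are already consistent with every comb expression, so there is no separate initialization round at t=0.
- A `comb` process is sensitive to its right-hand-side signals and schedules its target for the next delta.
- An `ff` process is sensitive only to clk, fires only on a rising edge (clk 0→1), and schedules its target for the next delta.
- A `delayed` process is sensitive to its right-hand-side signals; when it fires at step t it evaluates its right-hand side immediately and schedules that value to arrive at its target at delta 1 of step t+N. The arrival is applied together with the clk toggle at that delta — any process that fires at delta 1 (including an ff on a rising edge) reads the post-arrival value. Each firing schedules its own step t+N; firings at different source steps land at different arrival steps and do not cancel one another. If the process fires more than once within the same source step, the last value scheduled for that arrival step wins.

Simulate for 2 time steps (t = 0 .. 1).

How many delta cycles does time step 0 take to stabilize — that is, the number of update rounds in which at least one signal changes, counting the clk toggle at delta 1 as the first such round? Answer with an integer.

[bits: s7,s10,s3,s9,s1,s0,s8,s2,clk,s5,s4,s6]
t=0: Δ0=000010000010 Δ1=000010001010 Δ2=000000001010 Δ3=000000001000 | 3Δ
t=1: Δ0=000000001000 Δ1=000000000000 | 1Δ

3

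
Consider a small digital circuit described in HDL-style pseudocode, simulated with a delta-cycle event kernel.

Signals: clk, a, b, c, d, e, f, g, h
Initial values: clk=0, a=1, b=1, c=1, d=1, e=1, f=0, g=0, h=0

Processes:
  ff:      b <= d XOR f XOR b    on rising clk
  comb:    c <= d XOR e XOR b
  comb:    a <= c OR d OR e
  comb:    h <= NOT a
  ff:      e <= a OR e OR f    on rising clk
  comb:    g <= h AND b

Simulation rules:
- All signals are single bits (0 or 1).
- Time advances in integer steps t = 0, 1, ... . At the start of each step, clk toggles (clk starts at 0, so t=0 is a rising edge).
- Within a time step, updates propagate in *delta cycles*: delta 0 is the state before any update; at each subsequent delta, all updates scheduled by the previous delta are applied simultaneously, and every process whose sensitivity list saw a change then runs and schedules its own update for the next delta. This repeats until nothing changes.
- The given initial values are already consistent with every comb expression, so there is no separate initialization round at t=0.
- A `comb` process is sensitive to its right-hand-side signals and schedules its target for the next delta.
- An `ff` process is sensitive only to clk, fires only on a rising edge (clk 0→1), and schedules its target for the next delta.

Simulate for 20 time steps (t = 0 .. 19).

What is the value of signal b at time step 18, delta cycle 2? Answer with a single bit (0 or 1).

t=0 Δ0: clk=0 a=1 h=0 b=1 c=1 d=1 f=0 g=0 e=1
  Δ1: clk:0→1
  Δ2: b:1→0
  Δ3: c:1→0
  (3Δ to stable)
t=1 Δ0: clk=1 a=1 h=0 b=0 c=0 d=1 f=0 g=0 e=1
  Δ1: clk:1→0
  (1Δ to stable)
t=2 Δ0: clk=0 a=1 h=0 b=0 c=0 d=1 f=0 g=0 e=1
  Δ1: clk:0→1
  Δ2: b:0→1
  Δ3: c:0→1
  (3Δ to stable)
t=3 Δ0: clk=1 a=1 h=0 b=1 c=1 d=1 f=0 g=0 e=1
  Δ1: clk:1→0
  (1Δ to stable)
t=4 Δ0: clk=0 a=1 h=0 b=1 c=1 d=1 f=0 g=0 e=1
  Δ1: clk:0→1
  Δ2: b:1→0
  Δ3: c:1→0
  (3Δ to stable)
t=5 Δ0: clk=1 a=1 h=0 b=0 c=0 d=1 f=0 g=0 e=1
  Δ1: clk:1→0
  (1Δ to stable)
t=6 Δ0: clk=0 a=1 h=0 b=0 c=0 d=1 f=0 g=0 e=1
  Δ1: clk:0→1
  Δ2: b:0→1
  Δ3: c:0→1
  (3Δ to stable)
t=7 Δ0: clk=1 a=1 h=0 b=1 c=1 d=1 f=0 g=0 e=1
  Δ1: clk:1→0
  (1Δ to stable)
t=8 Δ0: clk=0 a=1 h=0 b=1 c=1 d=1 f=0 g=0 e=1
  Δ1: clk:0→1
  Δ2: b:1→0
  Δ3: c:1→0
  (3Δ to stable)
t=9 Δ0: clk=1 a=1 h=0 b=0 c=0 d=1 f=0 g=0 e=1
  Δ1: clk:1→0
  (1Δ to stable)
t=10 Δ0: clk=0 a=1 h=0 b=0 c=0 d=1 f=0 g=0 e=1
  Δ1: clk:0→1
  Δ2: b:0→1
  Δ3: c:0→1
  (3Δ to stable)
t=11 Δ0: clk=1 a=1 h=0 b=1 c=1 d=1 f=0 g=0 e=1
  Δ1: clk:1→0
  (1Δ to stable)
t=12 Δ0: clk=0 a=1 h=0 b=1 c=1 d=1 f=0 g=0 e=1
  Δ1: clk:0→1
  Δ2: b:1→0
  Δ3: c:1→0
  (3Δ to stable)
t=13 Δ0: clk=1 a=1 h=0 b=0 c=0 d=1 f=0 g=0 e=1
  Δ1: clk:1→0
  (1Δ to stable)
t=14 Δ0: clk=0 a=1 h=0 b=0 c=0 d=1 f=0 g=0 e=1
  Δ1: clk:0→1
  Δ2: b:0→1
  Δ3: c:0→1
  (3Δ to stable)
t=15 Δ0: clk=1 a=1 h=0 b=1 c=1 d=1 f=0 g=0 e=1
  Δ1: clk:1→0
  (1Δ to stable)
t=16 Δ0: clk=0 a=1 h=0 b=1 c=1 d=1 f=0 g=0 e=1
  Δ1: clk:0→1
  Δ2: b:1→0
  Δ3: c:1→0
  (3Δ to stable)
t=17 Δ0: clk=1 a=1 h=0 b=0 c=0 d=1 f=0 g=0 e=1
  Δ1: clk:1→0
  (1Δ to stable)
t=18 Δ0: clk=0 a=1 h=0 b=0 c=0 d=1 f=0 g=0 e=1
  Δ1: clk:0→1
  Δ2: b:0→1
  Δ3: c:0→1
  (3Δ to stable)
t=19 Δ0: clk=1 a=1 h=0 b=1 c=1 d=1 f=0 g=0 e=1
  Δ1: clk:1→0
  (1Δ to stable)

1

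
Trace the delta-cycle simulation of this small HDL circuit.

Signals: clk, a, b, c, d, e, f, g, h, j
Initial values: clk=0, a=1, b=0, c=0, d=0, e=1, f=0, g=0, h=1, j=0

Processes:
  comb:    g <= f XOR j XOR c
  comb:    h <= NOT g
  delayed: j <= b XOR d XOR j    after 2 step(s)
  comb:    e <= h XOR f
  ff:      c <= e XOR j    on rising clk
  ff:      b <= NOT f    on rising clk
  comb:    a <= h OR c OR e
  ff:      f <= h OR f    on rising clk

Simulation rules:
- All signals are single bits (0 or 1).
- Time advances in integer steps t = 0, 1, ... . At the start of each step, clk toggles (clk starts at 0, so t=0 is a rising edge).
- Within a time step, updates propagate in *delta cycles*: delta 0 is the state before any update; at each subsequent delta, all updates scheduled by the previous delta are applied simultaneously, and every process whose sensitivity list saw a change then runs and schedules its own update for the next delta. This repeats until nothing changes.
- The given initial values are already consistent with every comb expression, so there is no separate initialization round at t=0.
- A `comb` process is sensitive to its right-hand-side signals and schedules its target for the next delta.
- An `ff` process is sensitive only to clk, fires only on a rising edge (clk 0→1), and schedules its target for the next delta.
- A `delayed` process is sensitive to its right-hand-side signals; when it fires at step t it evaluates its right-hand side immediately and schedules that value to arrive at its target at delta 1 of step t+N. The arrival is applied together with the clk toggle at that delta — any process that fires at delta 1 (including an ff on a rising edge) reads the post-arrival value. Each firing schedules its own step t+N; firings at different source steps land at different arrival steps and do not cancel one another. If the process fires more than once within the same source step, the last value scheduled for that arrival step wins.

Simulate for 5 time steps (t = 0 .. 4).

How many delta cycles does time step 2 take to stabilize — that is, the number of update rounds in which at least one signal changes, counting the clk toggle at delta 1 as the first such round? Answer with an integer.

[bits: b,a,g,clk,c,d,h,e,f,j]
t=0: Δ0=0100001100 Δ1=0101001100 Δ2=1101101110 Δ3=1101101010 | 3Δ
t=1: Δ0=1101101010 Δ1=1100101010 | 1Δ
t=2: Δ0=1100101010 Δ1=1101101011 Δ2=0111101011 Δ3=0111100011 Δ4=0111100111 | 4Δ
t=3: Δ0=0111100111 Δ1=0110100111 | 1Δ
t=4: Δ0=0110100111 Δ1=0111100111 Δ2=0111000111 Δ3=0101000111 Δ4=0101001111 Δ5=0101001011 | 5Δ

4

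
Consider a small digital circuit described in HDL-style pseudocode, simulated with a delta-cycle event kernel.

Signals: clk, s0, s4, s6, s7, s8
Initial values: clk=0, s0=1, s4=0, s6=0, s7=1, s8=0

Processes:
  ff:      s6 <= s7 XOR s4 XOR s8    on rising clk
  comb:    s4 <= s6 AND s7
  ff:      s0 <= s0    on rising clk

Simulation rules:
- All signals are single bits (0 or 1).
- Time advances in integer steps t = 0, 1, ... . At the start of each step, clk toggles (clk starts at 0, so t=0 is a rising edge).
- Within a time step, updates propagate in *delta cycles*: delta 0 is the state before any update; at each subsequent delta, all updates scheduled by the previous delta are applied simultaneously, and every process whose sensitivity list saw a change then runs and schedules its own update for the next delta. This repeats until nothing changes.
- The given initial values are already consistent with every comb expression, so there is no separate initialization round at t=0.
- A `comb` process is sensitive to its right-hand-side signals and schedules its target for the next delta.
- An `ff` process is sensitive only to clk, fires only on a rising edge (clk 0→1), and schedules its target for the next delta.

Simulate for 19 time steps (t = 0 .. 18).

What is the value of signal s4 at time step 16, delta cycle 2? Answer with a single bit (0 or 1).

0

t0.Δ0 s8=0 clk=0 s7=1 s6=0 s4=0 s0=1
t0.Δ1 s8=0 clk=1 s7=1 s6=0 s4=0 s0=1
t0.Δ2 s8=0 clk=1 s7=1 s6=1 s4=0 s0=1
t0.Δ3 s8=0 clk=1 s7=1 s6=1 s4=1 s0=1
t1.Δ0 s8=0 clk=1 s7=1 s6=1 s4=1 s0=1
t1.Δ1 s8=0 clk=0 s7=1 s6=1 s4=1 s0=1
t2.Δ0 s8=0 clk=0 s7=1 s6=1 s4=1 s0=1
t2.Δ1 s8=0 clk=1 s7=1 s6=1 s4=1 s0=1
t2.Δ2 s8=0 clk=1 s7=1 s6=0 s4=1 s0=1
t2.Δ3 s8=0 clk=1 s7=1 s6=0 s4=0 s0=1
t3.Δ0 s8=0 clk=1 s7=1 s6=0 s4=0 s0=1
t3.Δ1 s8=0 clk=0 s7=1 s6=0 s4=0 s0=1
t4.Δ0 s8=0 clk=0 s7=1 s6=0 s4=0 s0=1
t4.Δ1 s8=0 clk=1 s7=1 s6=0 s4=0 s0=1
t4.Δ2 s8=0 clk=1 s7=1 s6=1 s4=0 s0=1
t4.Δ3 s8=0 clk=1 s7=1 s6=1 s4=1 s0=1
t5.Δ0 s8=0 clk=1 s7=1 s6=1 s4=1 s0=1
t5.Δ1 s8=0 clk=0 s7=1 s6=1 s4=1 s0=1
t6.Δ0 s8=0 clk=0 s7=1 s6=1 s4=1 s0=1
t6.Δ1 s8=0 clk=1 s7=1 s6=1 s4=1 s0=1
t6.Δ2 s8=0 clk=1 s7=1 s6=0 s4=1 s0=1
t6.Δ3 s8=0 clk=1 s7=1 s6=0 s4=0 s0=1
t7.Δ0 s8=0 clk=1 s7=1 s6=0 s4=0 s0=1
t7.Δ1 s8=0 clk=0 s7=1 s6=0 s4=0 s0=1
t8.Δ0 s8=0 clk=0 s7=1 s6=0 s4=0 s0=1
t8.Δ1 s8=0 clk=1 s7=1 s6=0 s4=0 s0=1
t8.Δ2 s8=0 clk=1 s7=1 s6=1 s4=0 s0=1
t8.Δ3 s8=0 clk=1 s7=1 s6=1 s4=1 s0=1
t9.Δ0 s8=0 clk=1 s7=1 s6=1 s4=1 s0=1
t9.Δ1 s8=0 clk=0 s7=1 s6=1 s4=1 s0=1
t10.Δ0 s8=0 clk=0 s7=1 s6=1 s4=1 s0=1
t10.Δ1 s8=0 clk=1 s7=1 s6=1 s4=1 s0=1
t10.Δ2 s8=0 clk=1 s7=1 s6=0 s4=1 s0=1
t10.Δ3 s8=0 clk=1 s7=1 s6=0 s4=0 s0=1
t11.Δ0 s8=0 clk=1 s7=1 s6=0 s4=0 s0=1
t11.Δ1 s8=0 clk=0 s7=1 s6=0 s4=0 s0=1
t12.Δ0 s8=0 clk=0 s7=1 s6=0 s4=0 s0=1
t12.Δ1 s8=0 clk=1 s7=1 s6=0 s4=0 s0=1
t12.Δ2 s8=0 clk=1 s7=1 s6=1 s4=0 s0=1
t12.Δ3 s8=0 clk=1 s7=1 s6=1 s4=1 s0=1
t13.Δ0 s8=0 clk=1 s7=1 s6=1 s4=1 s0=1
t13.Δ1 s8=0 clk=0 s7=1 s6=1 s4=1 s0=1
t14.Δ0 s8=0 clk=0 s7=1 s6=1 s4=1 s0=1
t14.Δ1 s8=0 clk=1 s7=1 s6=1 s4=1 s0=1
t14.Δ2 s8=0 clk=1 s7=1 s6=0 s4=1 s0=1
t14.Δ3 s8=0 clk=1 s7=1 s6=0 s4=0 s0=1
t15.Δ0 s8=0 clk=1 s7=1 s6=0 s4=0 s0=1
t15.Δ1 s8=0 clk=0 s7=1 s6=0 s4=0 s0=1
t16.Δ0 s8=0 clk=0 s7=1 s6=0 s4=0 s0=1
t16.Δ1 s8=0 clk=1 s7=1 s6=0 s4=0 s0=1
t16.Δ2 s8=0 clk=1 s7=1 s6=1 s4=0 s0=1
t16.Δ3 s8=0 clk=1 s7=1 s6=1 s4=1 s0=1
t17.Δ0 s8=0 clk=1 s7=1 s6=1 s4=1 s0=1
t17.Δ1 s8=0 clk=0 s7=1 s6=1 s4=1 s0=1
t18.Δ0 s8=0 clk=0 s7=1 s6=1 s4=1 s0=1
t18.Δ1 s8=0 clk=1 s7=1 s6=1 s4=1 s0=1
t18.Δ2 s8=0 clk=1 s7=1 s6=0 s4=1 s0=1
t18.Δ3 s8=0 clk=1 s7=1 s6=0 s4=0 s0=1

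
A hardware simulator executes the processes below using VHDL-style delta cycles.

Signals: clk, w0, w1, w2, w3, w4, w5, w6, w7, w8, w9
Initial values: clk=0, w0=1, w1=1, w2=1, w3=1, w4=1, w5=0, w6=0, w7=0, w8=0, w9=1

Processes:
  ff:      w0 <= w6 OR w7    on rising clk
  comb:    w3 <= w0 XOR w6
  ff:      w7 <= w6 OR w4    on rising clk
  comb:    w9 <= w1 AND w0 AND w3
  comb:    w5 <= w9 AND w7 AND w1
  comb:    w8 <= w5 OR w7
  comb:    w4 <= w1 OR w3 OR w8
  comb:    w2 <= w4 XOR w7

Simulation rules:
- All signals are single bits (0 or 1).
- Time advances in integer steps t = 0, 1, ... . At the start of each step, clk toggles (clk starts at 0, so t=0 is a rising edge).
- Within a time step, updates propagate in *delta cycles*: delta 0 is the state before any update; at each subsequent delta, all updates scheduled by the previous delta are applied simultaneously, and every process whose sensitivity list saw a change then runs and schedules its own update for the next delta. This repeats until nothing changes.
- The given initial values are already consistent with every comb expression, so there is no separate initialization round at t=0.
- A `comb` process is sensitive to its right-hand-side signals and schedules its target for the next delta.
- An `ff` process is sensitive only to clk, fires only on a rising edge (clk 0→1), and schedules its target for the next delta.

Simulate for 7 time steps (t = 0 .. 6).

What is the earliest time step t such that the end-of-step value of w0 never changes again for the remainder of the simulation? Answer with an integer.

t=0 Δ0: w7=0 w8=0 w1=1 w0=1 clk=0 w5=0 w2=1 w3=1 w4=1 w6=0 w9=1
  Δ1: clk:0→1
  Δ2: w7:0→1, w0:1→0
  Δ3: w8:0→1, w5:0→1, w2:1→0, w3:1→0, w9:1→0
  Δ4: w5:1→0
  (4Δ to stable)
t=1 Δ0: w7=1 w8=1 w1=1 w0=0 clk=1 w5=0 w2=0 w3=0 w4=1 w6=0 w9=0
  Δ1: clk:1→0
  (1Δ to stable)
t=2 Δ0: w7=1 w8=1 w1=1 w0=0 clk=0 w5=0 w2=0 w3=0 w4=1 w6=0 w9=0
  Δ1: clk:0→1
  Δ2: w0:0→1
  Δ3: w3:0→1
  Δ4: w9:0→1
  Δ5: w5:0→1
  (5Δ to stable)
t=3 Δ0: w7=1 w8=1 w1=1 w0=1 clk=1 w5=1 w2=0 w3=1 w4=1 w6=0 w9=1
  Δ1: clk:1→0
  (1Δ to stable)
t=4 Δ0: w7=1 w8=1 w1=1 w0=1 clk=0 w5=1 w2=0 w3=1 w4=1 w6=0 w9=1
  Δ1: clk:0→1
  (1Δ to stable)
t=5 Δ0: w7=1 w8=1 w1=1 w0=1 clk=1 w5=1 w2=0 w3=1 w4=1 w6=0 w9=1
  Δ1: clk:1→0
  (1Δ to stable)
t=6 Δ0: w7=1 w8=1 w1=1 w0=1 clk=0 w5=1 w2=0 w3=1 w4=1 w6=0 w9=1
  Δ1: clk:0→1
  (1Δ to stable)

2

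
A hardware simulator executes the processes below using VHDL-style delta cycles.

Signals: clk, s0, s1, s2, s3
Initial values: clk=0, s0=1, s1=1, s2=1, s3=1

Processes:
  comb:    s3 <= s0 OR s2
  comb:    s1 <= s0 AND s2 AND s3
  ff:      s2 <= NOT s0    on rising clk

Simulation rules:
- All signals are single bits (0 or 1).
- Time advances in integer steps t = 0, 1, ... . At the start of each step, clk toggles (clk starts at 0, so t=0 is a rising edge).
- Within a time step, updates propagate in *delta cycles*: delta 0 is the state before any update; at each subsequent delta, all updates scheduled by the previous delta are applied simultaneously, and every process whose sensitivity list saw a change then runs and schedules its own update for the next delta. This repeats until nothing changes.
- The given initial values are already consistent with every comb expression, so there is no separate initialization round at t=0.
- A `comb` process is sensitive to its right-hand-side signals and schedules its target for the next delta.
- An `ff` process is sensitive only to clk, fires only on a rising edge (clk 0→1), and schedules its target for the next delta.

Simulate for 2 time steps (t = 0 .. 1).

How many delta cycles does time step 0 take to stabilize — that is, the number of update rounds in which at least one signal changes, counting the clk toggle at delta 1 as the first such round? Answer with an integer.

3

[bits: s1,s2,clk,s3,s0]
t=0: Δ0=11011 Δ1=11111 Δ2=10111 Δ3=00111 | 3Δ
t=1: Δ0=00111 Δ1=00011 | 1Δ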